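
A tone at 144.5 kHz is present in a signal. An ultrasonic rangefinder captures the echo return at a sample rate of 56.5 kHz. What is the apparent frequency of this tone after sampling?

25 kHz

144.5 kHz mod fs = 31.5 kHz.
31.5 kHz > fs/2 = 28.25 kHz, folds to fs − 31.5 kHz = 25 kHz.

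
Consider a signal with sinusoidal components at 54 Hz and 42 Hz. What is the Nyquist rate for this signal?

108 Hz

Highest-frequency component: 54 Hz.
Nyquist rate = 2 × 54 Hz = 108 Hz.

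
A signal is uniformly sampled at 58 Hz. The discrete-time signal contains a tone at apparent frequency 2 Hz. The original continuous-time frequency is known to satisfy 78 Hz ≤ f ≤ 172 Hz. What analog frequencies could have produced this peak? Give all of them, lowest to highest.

114 Hz, 118 Hz, 172 Hz

Frequencies that alias to 2 Hz are k·fs ± 2 Hz for integer k ≥ 0.
k=0: 2 Hz.
k=1: 56 Hz, 60 Hz.
k=2: 114 Hz, 118 Hz.
k=3: 172 Hz, 176 Hz.
k=4: 230 Hz, 234 Hz.
Within [78 Hz, 172 Hz]: 114 Hz, 118 Hz, 172 Hz.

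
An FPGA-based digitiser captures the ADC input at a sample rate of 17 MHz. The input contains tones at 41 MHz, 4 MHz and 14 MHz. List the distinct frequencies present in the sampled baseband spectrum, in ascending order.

3 MHz, 4 MHz, 7 MHz

fs/2 = 8.5 MHz.
41 MHz mod fs = 7 MHz.
7 MHz ≤ fs/2 = 8.5 MHz, appears at 7 MHz.
4 MHz ≤ fs/2 = 8.5 MHz, passes unchanged.
14 MHz > fs/2 = 8.5 MHz, folds to fs − 14 MHz = 3 MHz.
Distinct values: {3 MHz, 4 MHz, 7 MHz}.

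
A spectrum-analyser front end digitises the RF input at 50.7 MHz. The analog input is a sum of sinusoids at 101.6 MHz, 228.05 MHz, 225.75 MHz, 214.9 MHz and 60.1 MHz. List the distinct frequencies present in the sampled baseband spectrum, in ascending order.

fs/2 = 25.35 MHz.
101.6 MHz mod fs = 0.2 MHz.
0.2 MHz ≤ fs/2 = 25.35 MHz, appears at 0.2 MHz.
228.05 MHz mod fs = 25.25 MHz.
25.25 MHz ≤ fs/2 = 25.35 MHz, appears at 25.25 MHz.
225.75 MHz mod fs = 22.95 MHz.
22.95 MHz ≤ fs/2 = 25.35 MHz, appears at 22.95 MHz.
214.9 MHz mod fs = 12.1 MHz.
12.1 MHz ≤ fs/2 = 25.35 MHz, appears at 12.1 MHz.
60.1 MHz mod fs = 9.4 MHz.
9.4 MHz ≤ fs/2 = 25.35 MHz, appears at 9.4 MHz.
Distinct values: {0.2 MHz, 9.4 MHz, 12.1 MHz, 22.95 MHz, 25.25 MHz}.

0.2 MHz, 9.4 MHz, 12.1 MHz, 22.95 MHz, 25.25 MHz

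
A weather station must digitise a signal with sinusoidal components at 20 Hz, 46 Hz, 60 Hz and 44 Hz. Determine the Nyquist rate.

120 Hz

Highest-frequency component: 60 Hz.
Nyquist rate = 2 × 60 Hz = 120 Hz.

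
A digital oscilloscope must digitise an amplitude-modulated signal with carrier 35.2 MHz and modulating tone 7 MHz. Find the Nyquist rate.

84.4 MHz

AM sidebands sit at fc ± fm = 28.2 MHz and 42.2 MHz.
Highest-frequency component: 42.2 MHz.
Nyquist rate = 2 × 42.2 MHz = 84.4 MHz.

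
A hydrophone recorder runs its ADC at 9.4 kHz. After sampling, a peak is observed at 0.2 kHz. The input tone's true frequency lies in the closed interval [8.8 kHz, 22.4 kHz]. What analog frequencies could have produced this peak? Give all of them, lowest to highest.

9.2 kHz, 9.6 kHz, 18.6 kHz, 19 kHz

Frequencies that alias to 0.2 kHz are k·fs ± 0.2 kHz for integer k ≥ 0.
k=0: 0.2 kHz.
k=1: 9.2 kHz, 9.6 kHz.
k=2: 18.6 kHz, 19 kHz.
k=3: 28 kHz, 28.4 kHz.
Within [8.8 kHz, 22.4 kHz]: 9.2 kHz, 9.6 kHz, 18.6 kHz, 19 kHz.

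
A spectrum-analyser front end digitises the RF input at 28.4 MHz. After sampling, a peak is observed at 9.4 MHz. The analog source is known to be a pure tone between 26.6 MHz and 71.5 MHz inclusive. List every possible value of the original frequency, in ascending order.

37.8 MHz, 47.4 MHz, 66.2 MHz

Frequencies that alias to 9.4 MHz are k·fs ± 9.4 MHz for integer k ≥ 0.
k=0: 9.4 MHz.
k=1: 19 MHz, 37.8 MHz.
k=2: 47.4 MHz, 66.2 MHz.
k=3: 75.8 MHz, 94.6 MHz.
Within [26.6 MHz, 71.5 MHz]: 37.8 MHz, 47.4 MHz, 66.2 MHz.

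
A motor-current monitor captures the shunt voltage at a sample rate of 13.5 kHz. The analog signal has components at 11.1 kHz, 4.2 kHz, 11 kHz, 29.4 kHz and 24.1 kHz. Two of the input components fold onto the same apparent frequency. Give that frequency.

2.4 kHz

fs/2 = 6.75 kHz.
11.1 kHz > fs/2 = 6.75 kHz, folds to fs − 11.1 kHz = 2.4 kHz.
4.2 kHz ≤ fs/2 = 6.75 kHz, passes unchanged.
11 kHz > fs/2 = 6.75 kHz, folds to fs − 11 kHz = 2.5 kHz.
29.4 kHz mod fs = 2.4 kHz.
2.4 kHz ≤ fs/2 = 6.75 kHz, appears at 2.4 kHz.
24.1 kHz mod fs = 10.6 kHz.
10.6 kHz > fs/2 = 6.75 kHz, folds to fs − 10.6 kHz = 2.9 kHz.
11.1 kHz and 29.4 kHz both map to 2.4 kHz.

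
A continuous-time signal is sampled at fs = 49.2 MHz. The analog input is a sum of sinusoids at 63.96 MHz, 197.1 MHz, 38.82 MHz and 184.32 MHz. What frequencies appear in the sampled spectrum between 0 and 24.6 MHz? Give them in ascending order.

0.3 MHz, 10.38 MHz, 12.48 MHz, 14.76 MHz

fs/2 = 24.6 MHz.
63.96 MHz mod fs = 14.76 MHz.
14.76 MHz ≤ fs/2 = 24.6 MHz, appears at 14.76 MHz.
197.1 MHz mod fs = 0.3 MHz.
0.3 MHz ≤ fs/2 = 24.6 MHz, appears at 0.3 MHz.
38.82 MHz > fs/2 = 24.6 MHz, folds to fs − 38.82 MHz = 10.38 MHz.
184.32 MHz mod fs = 36.72 MHz.
36.72 MHz > fs/2 = 24.6 MHz, folds to fs − 36.72 MHz = 12.48 MHz.
Distinct values: {0.3 MHz, 10.38 MHz, 12.48 MHz, 14.76 MHz}.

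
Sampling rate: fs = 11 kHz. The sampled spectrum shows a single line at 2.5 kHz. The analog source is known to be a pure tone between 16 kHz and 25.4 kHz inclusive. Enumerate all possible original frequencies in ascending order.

19.5 kHz, 24.5 kHz

Frequencies that alias to 2.5 kHz are k·fs ± 2.5 kHz for integer k ≥ 0.
k=0: 2.5 kHz.
k=1: 8.5 kHz, 13.5 kHz.
k=2: 19.5 kHz, 24.5 kHz.
k=3: 30.5 kHz, 35.5 kHz.
Within [16 kHz, 25.4 kHz]: 19.5 kHz, 24.5 kHz.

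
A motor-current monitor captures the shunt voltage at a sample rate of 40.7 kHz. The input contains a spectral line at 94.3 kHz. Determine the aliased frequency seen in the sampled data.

94.3 kHz mod fs = 12.9 kHz.
12.9 kHz ≤ fs/2 = 20.35 kHz, appears at 12.9 kHz.

12.9 kHz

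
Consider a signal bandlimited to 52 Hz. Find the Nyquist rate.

Nyquist rate = 2 × 52 Hz = 104 Hz.

104 Hz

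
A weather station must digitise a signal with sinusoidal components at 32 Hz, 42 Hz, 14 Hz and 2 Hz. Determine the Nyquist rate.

84 Hz

Highest-frequency component: 42 Hz.
Nyquist rate = 2 × 42 Hz = 84 Hz.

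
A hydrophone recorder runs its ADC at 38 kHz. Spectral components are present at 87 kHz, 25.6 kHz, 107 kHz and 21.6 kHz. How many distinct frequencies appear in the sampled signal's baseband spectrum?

4

fs/2 = 19 kHz.
87 kHz mod fs = 11 kHz.
11 kHz ≤ fs/2 = 19 kHz, appears at 11 kHz.
25.6 kHz > fs/2 = 19 kHz, folds to fs − 25.6 kHz = 12.4 kHz.
107 kHz mod fs = 31 kHz.
31 kHz > fs/2 = 19 kHz, folds to fs − 31 kHz = 7 kHz.
21.6 kHz > fs/2 = 19 kHz, folds to fs − 21.6 kHz = 16.4 kHz.
Distinct values: {7 kHz, 11 kHz, 12.4 kHz, 16.4 kHz} → 4.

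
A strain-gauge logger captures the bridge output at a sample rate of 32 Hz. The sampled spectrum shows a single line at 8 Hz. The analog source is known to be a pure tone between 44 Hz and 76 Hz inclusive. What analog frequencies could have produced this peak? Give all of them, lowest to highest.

56 Hz, 72 Hz

Frequencies that alias to 8 Hz are k·fs ± 8 Hz for integer k ≥ 0.
k=0: 8 Hz.
k=1: 24 Hz, 40 Hz.
k=2: 56 Hz, 72 Hz.
k=3: 88 Hz, 104 Hz.
Within [44 Hz, 76 Hz]: 56 Hz, 72 Hz.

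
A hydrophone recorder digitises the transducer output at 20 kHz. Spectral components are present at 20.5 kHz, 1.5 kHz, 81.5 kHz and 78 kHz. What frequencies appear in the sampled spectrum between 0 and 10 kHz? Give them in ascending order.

fs/2 = 10 kHz.
20.5 kHz mod fs = 0.5 kHz.
0.5 kHz ≤ fs/2 = 10 kHz, appears at 0.5 kHz.
1.5 kHz ≤ fs/2 = 10 kHz, passes unchanged.
81.5 kHz mod fs = 1.5 kHz.
1.5 kHz ≤ fs/2 = 10 kHz, appears at 1.5 kHz.
78 kHz mod fs = 18 kHz.
18 kHz > fs/2 = 10 kHz, folds to fs − 18 kHz = 2 kHz.
Distinct values: {0.5 kHz, 1.5 kHz, 2 kHz}.

0.5 kHz, 1.5 kHz, 2 kHz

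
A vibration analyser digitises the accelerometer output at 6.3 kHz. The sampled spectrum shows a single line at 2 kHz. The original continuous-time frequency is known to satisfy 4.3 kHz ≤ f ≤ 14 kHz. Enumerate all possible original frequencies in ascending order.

4.3 kHz, 8.3 kHz, 10.6 kHz

Frequencies that alias to 2 kHz are k·fs ± 2 kHz for integer k ≥ 0.
k=0: 2 kHz.
k=1: 4.3 kHz, 8.3 kHz.
k=2: 10.6 kHz, 14.6 kHz.
k=3: 16.9 kHz, 20.9 kHz.
Within [4.3 kHz, 14 kHz]: 4.3 kHz, 8.3 kHz, 10.6 kHz.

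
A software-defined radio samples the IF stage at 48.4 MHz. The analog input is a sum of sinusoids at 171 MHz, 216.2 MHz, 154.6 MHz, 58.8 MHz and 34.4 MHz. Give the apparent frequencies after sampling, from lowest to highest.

9.4 MHz, 10.4 MHz, 14 MHz, 22.6 MHz

fs/2 = 24.2 MHz.
171 MHz mod fs = 25.8 MHz.
25.8 MHz > fs/2 = 24.2 MHz, folds to fs − 25.8 MHz = 22.6 MHz.
216.2 MHz mod fs = 22.6 MHz.
22.6 MHz ≤ fs/2 = 24.2 MHz, appears at 22.6 MHz.
154.6 MHz mod fs = 9.4 MHz.
9.4 MHz ≤ fs/2 = 24.2 MHz, appears at 9.4 MHz.
58.8 MHz mod fs = 10.4 MHz.
10.4 MHz ≤ fs/2 = 24.2 MHz, appears at 10.4 MHz.
34.4 MHz > fs/2 = 24.2 MHz, folds to fs − 34.4 MHz = 14 MHz.
Distinct values: {9.4 MHz, 10.4 MHz, 14 MHz, 22.6 MHz}.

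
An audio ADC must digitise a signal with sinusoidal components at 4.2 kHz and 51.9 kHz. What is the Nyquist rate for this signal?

103.8 kHz

Highest-frequency component: 51.9 kHz.
Nyquist rate = 2 × 51.9 kHz = 103.8 kHz.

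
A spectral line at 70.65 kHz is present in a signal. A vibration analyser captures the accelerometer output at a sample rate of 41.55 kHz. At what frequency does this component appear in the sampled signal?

70.65 kHz mod fs = 29.1 kHz.
29.1 kHz > fs/2 = 20.775 kHz, folds to fs − 29.1 kHz = 12.45 kHz.

12.45 kHz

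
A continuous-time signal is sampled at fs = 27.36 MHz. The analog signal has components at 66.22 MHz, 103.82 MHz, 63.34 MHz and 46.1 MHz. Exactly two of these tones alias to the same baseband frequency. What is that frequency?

8.62 MHz

fs/2 = 13.68 MHz.
66.22 MHz mod fs = 11.5 MHz.
11.5 MHz ≤ fs/2 = 13.68 MHz, appears at 11.5 MHz.
103.82 MHz mod fs = 21.74 MHz.
21.74 MHz > fs/2 = 13.68 MHz, folds to fs − 21.74 MHz = 5.62 MHz.
63.34 MHz mod fs = 8.62 MHz.
8.62 MHz ≤ fs/2 = 13.68 MHz, appears at 8.62 MHz.
46.1 MHz mod fs = 18.74 MHz.
18.74 MHz > fs/2 = 13.68 MHz, folds to fs − 18.74 MHz = 8.62 MHz.
46.1 MHz and 63.34 MHz both map to 8.62 MHz.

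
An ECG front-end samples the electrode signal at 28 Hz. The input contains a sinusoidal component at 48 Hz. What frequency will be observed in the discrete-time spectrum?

48 Hz mod fs = 20 Hz.
20 Hz > fs/2 = 14 Hz, folds to fs − 20 Hz = 8 Hz.

8 Hz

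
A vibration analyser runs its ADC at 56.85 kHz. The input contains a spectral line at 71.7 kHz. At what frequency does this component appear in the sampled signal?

14.85 kHz

71.7 kHz mod fs = 14.85 kHz.
14.85 kHz ≤ fs/2 = 28.425 kHz, appears at 14.85 kHz.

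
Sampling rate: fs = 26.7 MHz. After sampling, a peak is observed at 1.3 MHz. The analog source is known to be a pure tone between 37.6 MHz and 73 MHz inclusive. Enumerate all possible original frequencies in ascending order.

52.1 MHz, 54.7 MHz

Frequencies that alias to 1.3 MHz are k·fs ± 1.3 MHz for integer k ≥ 0.
k=0: 1.3 MHz.
k=1: 25.4 MHz, 28 MHz.
k=2: 52.1 MHz, 54.7 MHz.
k=3: 78.8 MHz, 81.4 MHz.
Within [37.6 MHz, 73 MHz]: 52.1 MHz, 54.7 MHz.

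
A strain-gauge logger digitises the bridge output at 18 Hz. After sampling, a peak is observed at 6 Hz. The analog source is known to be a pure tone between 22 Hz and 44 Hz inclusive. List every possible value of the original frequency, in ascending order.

Frequencies that alias to 6 Hz are k·fs ± 6 Hz for integer k ≥ 0.
k=0: 6 Hz.
k=1: 12 Hz, 24 Hz.
k=2: 30 Hz, 42 Hz.
k=3: 48 Hz, 60 Hz.
Within [22 Hz, 44 Hz]: 24 Hz, 30 Hz, 42 Hz.

24 Hz, 30 Hz, 42 Hz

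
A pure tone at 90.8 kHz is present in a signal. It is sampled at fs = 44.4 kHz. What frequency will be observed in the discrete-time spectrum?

2 kHz

90.8 kHz mod fs = 2 kHz.
2 kHz ≤ fs/2 = 22.2 kHz, appears at 2 kHz.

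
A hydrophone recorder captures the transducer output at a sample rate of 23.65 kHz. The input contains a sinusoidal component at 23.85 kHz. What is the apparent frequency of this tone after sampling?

23.85 kHz mod fs = 0.2 kHz.
0.2 kHz ≤ fs/2 = 11.825 kHz, appears at 0.2 kHz.

0.2 kHz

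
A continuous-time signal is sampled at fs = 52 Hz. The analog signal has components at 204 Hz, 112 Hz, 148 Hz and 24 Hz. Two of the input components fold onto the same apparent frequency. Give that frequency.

8 Hz

fs/2 = 26 Hz.
204 Hz mod fs = 48 Hz.
48 Hz > fs/2 = 26 Hz, folds to fs − 48 Hz = 4 Hz.
112 Hz mod fs = 8 Hz.
8 Hz ≤ fs/2 = 26 Hz, appears at 8 Hz.
148 Hz mod fs = 44 Hz.
44 Hz > fs/2 = 26 Hz, folds to fs − 44 Hz = 8 Hz.
24 Hz ≤ fs/2 = 26 Hz, passes unchanged.
112 Hz and 148 Hz both map to 8 Hz.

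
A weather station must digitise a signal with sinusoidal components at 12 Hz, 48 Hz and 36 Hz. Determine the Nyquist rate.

96 Hz

Highest-frequency component: 48 Hz.
Nyquist rate = 2 × 48 Hz = 96 Hz.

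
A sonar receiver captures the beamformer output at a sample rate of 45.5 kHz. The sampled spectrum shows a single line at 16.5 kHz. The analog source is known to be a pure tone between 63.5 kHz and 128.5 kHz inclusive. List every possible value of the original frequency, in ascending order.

74.5 kHz, 107.5 kHz, 120 kHz

Frequencies that alias to 16.5 kHz are k·fs ± 16.5 kHz for integer k ≥ 0.
k=0: 16.5 kHz.
k=1: 29 kHz, 62 kHz.
k=2: 74.5 kHz, 107.5 kHz.
k=3: 120 kHz, 153 kHz.
k=4: 165.5 kHz, 198.5 kHz.
Within [63.5 kHz, 128.5 kHz]: 74.5 kHz, 107.5 kHz, 120 kHz.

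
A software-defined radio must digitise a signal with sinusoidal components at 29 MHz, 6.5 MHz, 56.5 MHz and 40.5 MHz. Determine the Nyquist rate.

Highest-frequency component: 56.5 MHz.
Nyquist rate = 2 × 56.5 MHz = 113 MHz.

113 MHz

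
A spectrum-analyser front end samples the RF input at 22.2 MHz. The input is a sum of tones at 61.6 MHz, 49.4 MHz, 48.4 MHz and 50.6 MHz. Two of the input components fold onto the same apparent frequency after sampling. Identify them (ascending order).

fs/2 = 11.1 MHz.
61.6 MHz mod fs = 17.2 MHz.
17.2 MHz > fs/2 = 11.1 MHz, folds to fs − 17.2 MHz = 5 MHz.
49.4 MHz mod fs = 5 MHz.
5 MHz ≤ fs/2 = 11.1 MHz, appears at 5 MHz.
48.4 MHz mod fs = 4 MHz.
4 MHz ≤ fs/2 = 11.1 MHz, appears at 4 MHz.
50.6 MHz mod fs = 6.2 MHz.
6.2 MHz ≤ fs/2 = 11.1 MHz, appears at 6.2 MHz.
49.4 MHz and 61.6 MHz both map to 5 MHz.

49.4 MHz, 61.6 MHz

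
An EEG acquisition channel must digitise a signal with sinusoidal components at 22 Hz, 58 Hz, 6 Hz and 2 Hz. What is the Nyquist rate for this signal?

Highest-frequency component: 58 Hz.
Nyquist rate = 2 × 58 Hz = 116 Hz.

116 Hz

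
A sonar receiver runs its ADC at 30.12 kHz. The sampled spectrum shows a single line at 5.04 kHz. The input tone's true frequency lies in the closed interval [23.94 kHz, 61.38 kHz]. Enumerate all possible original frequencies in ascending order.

25.08 kHz, 35.16 kHz, 55.2 kHz

Frequencies that alias to 5.04 kHz are k·fs ± 5.04 kHz for integer k ≥ 0.
k=0: 5.04 kHz.
k=1: 25.08 kHz, 35.16 kHz.
k=2: 55.2 kHz, 65.28 kHz.
k=3: 85.32 kHz, 95.4 kHz.
Within [23.94 kHz, 61.38 kHz]: 25.08 kHz, 35.16 kHz, 55.2 kHz.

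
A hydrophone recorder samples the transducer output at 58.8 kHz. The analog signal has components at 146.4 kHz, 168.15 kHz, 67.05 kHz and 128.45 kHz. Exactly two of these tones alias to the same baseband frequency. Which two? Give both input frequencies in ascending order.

67.05 kHz, 168.15 kHz

fs/2 = 29.4 kHz.
146.4 kHz mod fs = 28.8 kHz.
28.8 kHz ≤ fs/2 = 29.4 kHz, appears at 28.8 kHz.
168.15 kHz mod fs = 50.55 kHz.
50.55 kHz > fs/2 = 29.4 kHz, folds to fs − 50.55 kHz = 8.25 kHz.
67.05 kHz mod fs = 8.25 kHz.
8.25 kHz ≤ fs/2 = 29.4 kHz, appears at 8.25 kHz.
128.45 kHz mod fs = 10.85 kHz.
10.85 kHz ≤ fs/2 = 29.4 kHz, appears at 10.85 kHz.
67.05 kHz and 168.15 kHz both map to 8.25 kHz.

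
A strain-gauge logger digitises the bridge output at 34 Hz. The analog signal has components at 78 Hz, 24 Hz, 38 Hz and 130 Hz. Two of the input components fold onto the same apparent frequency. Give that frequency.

10 Hz

fs/2 = 17 Hz.
78 Hz mod fs = 10 Hz.
10 Hz ≤ fs/2 = 17 Hz, appears at 10 Hz.
24 Hz > fs/2 = 17 Hz, folds to fs − 24 Hz = 10 Hz.
38 Hz mod fs = 4 Hz.
4 Hz ≤ fs/2 = 17 Hz, appears at 4 Hz.
130 Hz mod fs = 28 Hz.
28 Hz > fs/2 = 17 Hz, folds to fs − 28 Hz = 6 Hz.
24 Hz and 78 Hz both map to 10 Hz.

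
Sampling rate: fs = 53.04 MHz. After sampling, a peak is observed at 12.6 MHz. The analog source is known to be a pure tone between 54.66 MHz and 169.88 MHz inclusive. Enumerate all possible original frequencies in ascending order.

Frequencies that alias to 12.6 MHz are k·fs ± 12.6 MHz for integer k ≥ 0.
k=0: 12.6 MHz.
k=1: 40.44 MHz, 65.64 MHz.
k=2: 93.48 MHz, 118.68 MHz.
k=3: 146.52 MHz, 171.72 MHz.
k=4: 199.56 MHz, 224.76 MHz.
Within [54.66 MHz, 169.88 MHz]: 65.64 MHz, 93.48 MHz, 118.68 MHz, 146.52 MHz.

65.64 MHz, 93.48 MHz, 118.68 MHz, 146.52 MHz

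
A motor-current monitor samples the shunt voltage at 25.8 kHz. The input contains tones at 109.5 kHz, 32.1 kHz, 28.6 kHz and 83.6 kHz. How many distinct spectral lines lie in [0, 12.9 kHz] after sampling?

fs/2 = 12.9 kHz.
109.5 kHz mod fs = 6.3 kHz.
6.3 kHz ≤ fs/2 = 12.9 kHz, appears at 6.3 kHz.
32.1 kHz mod fs = 6.3 kHz.
6.3 kHz ≤ fs/2 = 12.9 kHz, appears at 6.3 kHz.
28.6 kHz mod fs = 2.8 kHz.
2.8 kHz ≤ fs/2 = 12.9 kHz, appears at 2.8 kHz.
83.6 kHz mod fs = 6.2 kHz.
6.2 kHz ≤ fs/2 = 12.9 kHz, appears at 6.2 kHz.
Distinct values: {2.8 kHz, 6.2 kHz, 6.3 kHz} → 3.

3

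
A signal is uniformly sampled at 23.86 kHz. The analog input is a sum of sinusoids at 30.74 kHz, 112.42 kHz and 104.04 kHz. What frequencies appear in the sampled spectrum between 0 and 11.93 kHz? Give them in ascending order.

6.88 kHz, 8.6 kHz

fs/2 = 11.93 kHz.
30.74 kHz mod fs = 6.88 kHz.
6.88 kHz ≤ fs/2 = 11.93 kHz, appears at 6.88 kHz.
112.42 kHz mod fs = 16.98 kHz.
16.98 kHz > fs/2 = 11.93 kHz, folds to fs − 16.98 kHz = 6.88 kHz.
104.04 kHz mod fs = 8.6 kHz.
8.6 kHz ≤ fs/2 = 11.93 kHz, appears at 8.6 kHz.
Distinct values: {6.88 kHz, 8.6 kHz}.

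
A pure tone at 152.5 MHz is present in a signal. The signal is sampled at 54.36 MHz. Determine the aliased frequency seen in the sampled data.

10.58 MHz

152.5 MHz mod fs = 43.78 MHz.
43.78 MHz > fs/2 = 27.18 MHz, folds to fs − 43.78 MHz = 10.58 MHz.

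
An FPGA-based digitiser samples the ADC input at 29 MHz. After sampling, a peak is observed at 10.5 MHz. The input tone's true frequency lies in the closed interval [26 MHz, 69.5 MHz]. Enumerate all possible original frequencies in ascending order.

Frequencies that alias to 10.5 MHz are k·fs ± 10.5 MHz for integer k ≥ 0.
k=0: 10.5 MHz.
k=1: 18.5 MHz, 39.5 MHz.
k=2: 47.5 MHz, 68.5 MHz.
k=3: 76.5 MHz, 97.5 MHz.
Within [26 MHz, 69.5 MHz]: 39.5 MHz, 47.5 MHz, 68.5 MHz.

39.5 MHz, 47.5 MHz, 68.5 MHz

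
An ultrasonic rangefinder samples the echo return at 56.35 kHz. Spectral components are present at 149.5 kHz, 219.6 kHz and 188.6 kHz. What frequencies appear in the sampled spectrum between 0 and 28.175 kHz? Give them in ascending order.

fs/2 = 28.175 kHz.
149.5 kHz mod fs = 36.8 kHz.
36.8 kHz > fs/2 = 28.175 kHz, folds to fs − 36.8 kHz = 19.55 kHz.
219.6 kHz mod fs = 50.55 kHz.
50.55 kHz > fs/2 = 28.175 kHz, folds to fs − 50.55 kHz = 5.8 kHz.
188.6 kHz mod fs = 19.55 kHz.
19.55 kHz ≤ fs/2 = 28.175 kHz, appears at 19.55 kHz.
Distinct values: {5.8 kHz, 19.55 kHz}.

5.8 kHz, 19.55 kHz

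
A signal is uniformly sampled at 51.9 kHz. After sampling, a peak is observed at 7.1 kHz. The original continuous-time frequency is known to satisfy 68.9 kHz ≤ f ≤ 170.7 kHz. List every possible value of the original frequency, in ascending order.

96.7 kHz, 110.9 kHz, 148.6 kHz, 162.8 kHz

Frequencies that alias to 7.1 kHz are k·fs ± 7.1 kHz for integer k ≥ 0.
k=0: 7.1 kHz.
k=1: 44.8 kHz, 59 kHz.
k=2: 96.7 kHz, 110.9 kHz.
k=3: 148.6 kHz, 162.8 kHz.
k=4: 200.5 kHz, 214.7 kHz.
Within [68.9 kHz, 170.7 kHz]: 96.7 kHz, 110.9 kHz, 148.6 kHz, 162.8 kHz.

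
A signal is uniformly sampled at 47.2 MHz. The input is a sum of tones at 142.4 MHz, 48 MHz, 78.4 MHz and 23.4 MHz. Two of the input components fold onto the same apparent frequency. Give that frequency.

fs/2 = 23.6 MHz.
142.4 MHz mod fs = 0.8 MHz.
0.8 MHz ≤ fs/2 = 23.6 MHz, appears at 0.8 MHz.
48 MHz mod fs = 0.8 MHz.
0.8 MHz ≤ fs/2 = 23.6 MHz, appears at 0.8 MHz.
78.4 MHz mod fs = 31.2 MHz.
31.2 MHz > fs/2 = 23.6 MHz, folds to fs − 31.2 MHz = 16 MHz.
23.4 MHz ≤ fs/2 = 23.6 MHz, passes unchanged.
48 MHz and 142.4 MHz both map to 0.8 MHz.

0.8 MHz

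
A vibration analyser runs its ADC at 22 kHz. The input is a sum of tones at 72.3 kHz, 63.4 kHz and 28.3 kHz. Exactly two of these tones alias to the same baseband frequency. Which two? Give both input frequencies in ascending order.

fs/2 = 11 kHz.
72.3 kHz mod fs = 6.3 kHz.
6.3 kHz ≤ fs/2 = 11 kHz, appears at 6.3 kHz.
63.4 kHz mod fs = 19.4 kHz.
19.4 kHz > fs/2 = 11 kHz, folds to fs − 19.4 kHz = 2.6 kHz.
28.3 kHz mod fs = 6.3 kHz.
6.3 kHz ≤ fs/2 = 11 kHz, appears at 6.3 kHz.
28.3 kHz and 72.3 kHz both map to 6.3 kHz.

28.3 kHz, 72.3 kHz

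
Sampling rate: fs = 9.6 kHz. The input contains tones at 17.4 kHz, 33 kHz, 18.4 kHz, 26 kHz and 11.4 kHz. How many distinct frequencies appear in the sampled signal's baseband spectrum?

fs/2 = 4.8 kHz.
17.4 kHz mod fs = 7.8 kHz.
7.8 kHz > fs/2 = 4.8 kHz, folds to fs − 7.8 kHz = 1.8 kHz.
33 kHz mod fs = 4.2 kHz.
4.2 kHz ≤ fs/2 = 4.8 kHz, appears at 4.2 kHz.
18.4 kHz mod fs = 8.8 kHz.
8.8 kHz > fs/2 = 4.8 kHz, folds to fs − 8.8 kHz = 0.8 kHz.
26 kHz mod fs = 6.8 kHz.
6.8 kHz > fs/2 = 4.8 kHz, folds to fs − 6.8 kHz = 2.8 kHz.
11.4 kHz mod fs = 1.8 kHz.
1.8 kHz ≤ fs/2 = 4.8 kHz, appears at 1.8 kHz.
Distinct values: {0.8 kHz, 1.8 kHz, 2.8 kHz, 4.2 kHz} → 4.

4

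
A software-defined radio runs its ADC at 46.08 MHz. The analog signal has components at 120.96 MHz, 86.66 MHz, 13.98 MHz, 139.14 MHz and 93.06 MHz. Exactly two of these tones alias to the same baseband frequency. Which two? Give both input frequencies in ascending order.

fs/2 = 23.04 MHz.
120.96 MHz mod fs = 28.8 MHz.
28.8 MHz > fs/2 = 23.04 MHz, folds to fs − 28.8 MHz = 17.28 MHz.
86.66 MHz mod fs = 40.58 MHz.
40.58 MHz > fs/2 = 23.04 MHz, folds to fs − 40.58 MHz = 5.5 MHz.
13.98 MHz ≤ fs/2 = 23.04 MHz, passes unchanged.
139.14 MHz mod fs = 0.9 MHz.
0.9 MHz ≤ fs/2 = 23.04 MHz, appears at 0.9 MHz.
93.06 MHz mod fs = 0.9 MHz.
0.9 MHz ≤ fs/2 = 23.04 MHz, appears at 0.9 MHz.
93.06 MHz and 139.14 MHz both map to 0.9 MHz.

93.06 MHz, 139.14 MHz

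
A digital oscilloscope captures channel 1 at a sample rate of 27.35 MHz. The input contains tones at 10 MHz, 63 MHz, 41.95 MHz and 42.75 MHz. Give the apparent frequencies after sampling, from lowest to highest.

fs/2 = 13.675 MHz.
10 MHz ≤ fs/2 = 13.675 MHz, passes unchanged.
63 MHz mod fs = 8.3 MHz.
8.3 MHz ≤ fs/2 = 13.675 MHz, appears at 8.3 MHz.
41.95 MHz mod fs = 14.6 MHz.
14.6 MHz > fs/2 = 13.675 MHz, folds to fs − 14.6 MHz = 12.75 MHz.
42.75 MHz mod fs = 15.4 MHz.
15.4 MHz > fs/2 = 13.675 MHz, folds to fs − 15.4 MHz = 11.95 MHz.
Distinct values: {8.3 MHz, 10 MHz, 11.95 MHz, 12.75 MHz}.

8.3 MHz, 10 MHz, 11.95 MHz, 12.75 MHz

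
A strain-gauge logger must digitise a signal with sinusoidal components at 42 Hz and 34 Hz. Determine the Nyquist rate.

Highest-frequency component: 42 Hz.
Nyquist rate = 2 × 42 Hz = 84 Hz.

84 Hz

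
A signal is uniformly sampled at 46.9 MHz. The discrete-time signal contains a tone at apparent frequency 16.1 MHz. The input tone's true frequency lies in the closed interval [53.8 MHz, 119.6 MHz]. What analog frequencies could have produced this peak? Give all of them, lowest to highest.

Frequencies that alias to 16.1 MHz are k·fs ± 16.1 MHz for integer k ≥ 0.
k=0: 16.1 MHz.
k=1: 30.8 MHz, 63 MHz.
k=2: 77.7 MHz, 109.9 MHz.
k=3: 124.6 MHz, 156.8 MHz.
Within [53.8 MHz, 119.6 MHz]: 63 MHz, 77.7 MHz, 109.9 MHz.

63 MHz, 77.7 MHz, 109.9 MHz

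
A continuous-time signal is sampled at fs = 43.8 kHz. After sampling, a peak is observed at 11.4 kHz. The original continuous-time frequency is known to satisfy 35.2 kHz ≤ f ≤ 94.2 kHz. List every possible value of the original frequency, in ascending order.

Frequencies that alias to 11.4 kHz are k·fs ± 11.4 kHz for integer k ≥ 0.
k=0: 11.4 kHz.
k=1: 32.4 kHz, 55.2 kHz.
k=2: 76.2 kHz, 99 kHz.
k=3: 120 kHz, 142.8 kHz.
Within [35.2 kHz, 94.2 kHz]: 55.2 kHz, 76.2 kHz.

55.2 kHz, 76.2 kHz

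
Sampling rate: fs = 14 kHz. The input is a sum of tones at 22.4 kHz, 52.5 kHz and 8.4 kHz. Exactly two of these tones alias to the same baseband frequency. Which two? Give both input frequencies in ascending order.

8.4 kHz, 22.4 kHz

fs/2 = 7 kHz.
22.4 kHz mod fs = 8.4 kHz.
8.4 kHz > fs/2 = 7 kHz, folds to fs − 8.4 kHz = 5.6 kHz.
52.5 kHz mod fs = 10.5 kHz.
10.5 kHz > fs/2 = 7 kHz, folds to fs − 10.5 kHz = 3.5 kHz.
8.4 kHz > fs/2 = 7 kHz, folds to fs − 8.4 kHz = 5.6 kHz.
8.4 kHz and 22.4 kHz both map to 5.6 kHz.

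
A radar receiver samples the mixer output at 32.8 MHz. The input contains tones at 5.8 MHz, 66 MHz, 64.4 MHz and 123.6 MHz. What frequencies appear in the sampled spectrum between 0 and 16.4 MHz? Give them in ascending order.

fs/2 = 16.4 MHz.
5.8 MHz ≤ fs/2 = 16.4 MHz, passes unchanged.
66 MHz mod fs = 0.4 MHz.
0.4 MHz ≤ fs/2 = 16.4 MHz, appears at 0.4 MHz.
64.4 MHz mod fs = 31.6 MHz.
31.6 MHz > fs/2 = 16.4 MHz, folds to fs − 31.6 MHz = 1.2 MHz.
123.6 MHz mod fs = 25.2 MHz.
25.2 MHz > fs/2 = 16.4 MHz, folds to fs − 25.2 MHz = 7.6 MHz.
Distinct values: {0.4 MHz, 1.2 MHz, 5.8 MHz, 7.6 MHz}.

0.4 MHz, 1.2 MHz, 5.8 MHz, 7.6 MHz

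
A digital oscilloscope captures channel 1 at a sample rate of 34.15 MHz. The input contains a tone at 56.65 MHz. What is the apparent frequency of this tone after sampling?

11.65 MHz

56.65 MHz mod fs = 22.5 MHz.
22.5 MHz > fs/2 = 17.075 MHz, folds to fs − 22.5 MHz = 11.65 MHz.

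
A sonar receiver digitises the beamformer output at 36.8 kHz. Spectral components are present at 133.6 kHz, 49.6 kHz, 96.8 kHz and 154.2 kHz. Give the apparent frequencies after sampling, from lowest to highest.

7 kHz, 12.8 kHz, 13.6 kHz

fs/2 = 18.4 kHz.
133.6 kHz mod fs = 23.2 kHz.
23.2 kHz > fs/2 = 18.4 kHz, folds to fs − 23.2 kHz = 13.6 kHz.
49.6 kHz mod fs = 12.8 kHz.
12.8 kHz ≤ fs/2 = 18.4 kHz, appears at 12.8 kHz.
96.8 kHz mod fs = 23.2 kHz.
23.2 kHz > fs/2 = 18.4 kHz, folds to fs − 23.2 kHz = 13.6 kHz.
154.2 kHz mod fs = 7 kHz.
7 kHz ≤ fs/2 = 18.4 kHz, appears at 7 kHz.
Distinct values: {7 kHz, 12.8 kHz, 13.6 kHz}.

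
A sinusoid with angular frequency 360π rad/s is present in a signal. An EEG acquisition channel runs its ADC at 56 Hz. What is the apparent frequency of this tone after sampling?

ω = 360π rad/s → f = ω/(2π) = 180 Hz.
180 Hz mod fs = 12 Hz.
12 Hz ≤ fs/2 = 28 Hz, appears at 12 Hz.

12 Hz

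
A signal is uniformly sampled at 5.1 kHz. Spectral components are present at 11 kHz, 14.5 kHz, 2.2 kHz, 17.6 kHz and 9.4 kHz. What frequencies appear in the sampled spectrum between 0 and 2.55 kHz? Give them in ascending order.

fs/2 = 2.55 kHz.
11 kHz mod fs = 0.8 kHz.
0.8 kHz ≤ fs/2 = 2.55 kHz, appears at 0.8 kHz.
14.5 kHz mod fs = 4.3 kHz.
4.3 kHz > fs/2 = 2.55 kHz, folds to fs − 4.3 kHz = 0.8 kHz.
2.2 kHz ≤ fs/2 = 2.55 kHz, passes unchanged.
17.6 kHz mod fs = 2.3 kHz.
2.3 kHz ≤ fs/2 = 2.55 kHz, appears at 2.3 kHz.
9.4 kHz mod fs = 4.3 kHz.
4.3 kHz > fs/2 = 2.55 kHz, folds to fs − 4.3 kHz = 0.8 kHz.
Distinct values: {0.8 kHz, 2.2 kHz, 2.3 kHz}.

0.8 kHz, 2.2 kHz, 2.3 kHz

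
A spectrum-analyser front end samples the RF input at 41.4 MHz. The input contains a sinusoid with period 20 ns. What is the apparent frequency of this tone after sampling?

T = 20 ns → f = 1/T = 50 MHz.
50 MHz mod fs = 8.6 MHz.
8.6 MHz ≤ fs/2 = 20.7 MHz, appears at 8.6 MHz.

8.6 MHz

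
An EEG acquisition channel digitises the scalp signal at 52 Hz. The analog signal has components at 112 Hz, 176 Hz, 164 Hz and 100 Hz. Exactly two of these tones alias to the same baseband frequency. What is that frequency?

fs/2 = 26 Hz.
112 Hz mod fs = 8 Hz.
8 Hz ≤ fs/2 = 26 Hz, appears at 8 Hz.
176 Hz mod fs = 20 Hz.
20 Hz ≤ fs/2 = 26 Hz, appears at 20 Hz.
164 Hz mod fs = 8 Hz.
8 Hz ≤ fs/2 = 26 Hz, appears at 8 Hz.
100 Hz mod fs = 48 Hz.
48 Hz > fs/2 = 26 Hz, folds to fs − 48 Hz = 4 Hz.
112 Hz and 164 Hz both map to 8 Hz.

8 Hz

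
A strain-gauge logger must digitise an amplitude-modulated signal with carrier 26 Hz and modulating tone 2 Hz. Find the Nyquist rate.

56 Hz

AM sidebands sit at fc ± fm = 24 Hz and 28 Hz.
Highest-frequency component: 28 Hz.
Nyquist rate = 2 × 28 Hz = 56 Hz.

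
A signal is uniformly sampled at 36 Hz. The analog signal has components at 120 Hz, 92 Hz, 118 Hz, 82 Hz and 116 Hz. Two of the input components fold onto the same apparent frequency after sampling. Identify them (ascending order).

82 Hz, 118 Hz

fs/2 = 18 Hz.
120 Hz mod fs = 12 Hz.
12 Hz ≤ fs/2 = 18 Hz, appears at 12 Hz.
92 Hz mod fs = 20 Hz.
20 Hz > fs/2 = 18 Hz, folds to fs − 20 Hz = 16 Hz.
118 Hz mod fs = 10 Hz.
10 Hz ≤ fs/2 = 18 Hz, appears at 10 Hz.
82 Hz mod fs = 10 Hz.
10 Hz ≤ fs/2 = 18 Hz, appears at 10 Hz.
116 Hz mod fs = 8 Hz.
8 Hz ≤ fs/2 = 18 Hz, appears at 8 Hz.
82 Hz and 118 Hz both map to 10 Hz.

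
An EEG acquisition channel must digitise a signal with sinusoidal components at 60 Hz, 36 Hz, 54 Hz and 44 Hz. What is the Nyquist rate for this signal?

Highest-frequency component: 60 Hz.
Nyquist rate = 2 × 60 Hz = 120 Hz.

120 Hz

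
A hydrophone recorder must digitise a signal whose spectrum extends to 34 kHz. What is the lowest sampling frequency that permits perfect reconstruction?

Nyquist rate = 2 × 34 kHz = 68 kHz.

68 kHz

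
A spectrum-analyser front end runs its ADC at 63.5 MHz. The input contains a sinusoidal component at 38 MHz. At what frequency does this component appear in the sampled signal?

25.5 MHz

38 MHz > fs/2 = 31.75 MHz, folds to fs − 38 MHz = 25.5 MHz.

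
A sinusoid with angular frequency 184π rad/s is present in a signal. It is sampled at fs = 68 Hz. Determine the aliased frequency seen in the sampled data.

24 Hz

ω = 184π rad/s → f = ω/(2π) = 92 Hz.
92 Hz mod fs = 24 Hz.
24 Hz ≤ fs/2 = 34 Hz, appears at 24 Hz.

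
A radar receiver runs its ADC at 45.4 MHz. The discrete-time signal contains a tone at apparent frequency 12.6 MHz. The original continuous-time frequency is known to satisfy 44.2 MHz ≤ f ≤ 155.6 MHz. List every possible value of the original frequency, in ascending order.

Frequencies that alias to 12.6 MHz are k·fs ± 12.6 MHz for integer k ≥ 0.
k=0: 12.6 MHz.
k=1: 32.8 MHz, 58 MHz.
k=2: 78.2 MHz, 103.4 MHz.
k=3: 123.6 MHz, 148.8 MHz.
k=4: 169 MHz, 194.2 MHz.
Within [44.2 MHz, 155.6 MHz]: 58 MHz, 78.2 MHz, 103.4 MHz, 123.6 MHz, 148.8 MHz.

58 MHz, 78.2 MHz, 103.4 MHz, 123.6 MHz, 148.8 MHz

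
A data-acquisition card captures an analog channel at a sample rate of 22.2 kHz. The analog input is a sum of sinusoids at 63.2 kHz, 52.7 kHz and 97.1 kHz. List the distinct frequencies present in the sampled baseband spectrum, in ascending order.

fs/2 = 11.1 kHz.
63.2 kHz mod fs = 18.8 kHz.
18.8 kHz > fs/2 = 11.1 kHz, folds to fs − 18.8 kHz = 3.4 kHz.
52.7 kHz mod fs = 8.3 kHz.
8.3 kHz ≤ fs/2 = 11.1 kHz, appears at 8.3 kHz.
97.1 kHz mod fs = 8.3 kHz.
8.3 kHz ≤ fs/2 = 11.1 kHz, appears at 8.3 kHz.
Distinct values: {3.4 kHz, 8.3 kHz}.

3.4 kHz, 8.3 kHz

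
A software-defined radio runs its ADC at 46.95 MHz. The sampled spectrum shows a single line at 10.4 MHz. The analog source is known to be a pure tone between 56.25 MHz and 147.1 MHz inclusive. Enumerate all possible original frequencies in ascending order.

57.35 MHz, 83.5 MHz, 104.3 MHz, 130.45 MHz

Frequencies that alias to 10.4 MHz are k·fs ± 10.4 MHz for integer k ≥ 0.
k=0: 10.4 MHz.
k=1: 36.55 MHz, 57.35 MHz.
k=2: 83.5 MHz, 104.3 MHz.
k=3: 130.45 MHz, 151.25 MHz.
k=4: 177.4 MHz, 198.2 MHz.
Within [56.25 MHz, 147.1 MHz]: 57.35 MHz, 83.5 MHz, 104.3 MHz, 130.45 MHz.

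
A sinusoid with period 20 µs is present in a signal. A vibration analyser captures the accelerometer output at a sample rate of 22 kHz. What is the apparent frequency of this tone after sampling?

6 kHz

T = 20 µs → f = 1/T = 50 kHz.
50 kHz mod fs = 6 kHz.
6 kHz ≤ fs/2 = 11 kHz, appears at 6 kHz.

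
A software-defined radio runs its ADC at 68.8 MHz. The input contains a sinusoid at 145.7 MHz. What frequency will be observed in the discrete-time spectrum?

8.1 MHz

145.7 MHz mod fs = 8.1 MHz.
8.1 MHz ≤ fs/2 = 34.4 MHz, appears at 8.1 MHz.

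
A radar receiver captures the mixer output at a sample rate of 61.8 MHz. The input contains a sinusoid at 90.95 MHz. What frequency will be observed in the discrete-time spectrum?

90.95 MHz mod fs = 29.15 MHz.
29.15 MHz ≤ fs/2 = 30.9 MHz, appears at 29.15 MHz.

29.15 MHz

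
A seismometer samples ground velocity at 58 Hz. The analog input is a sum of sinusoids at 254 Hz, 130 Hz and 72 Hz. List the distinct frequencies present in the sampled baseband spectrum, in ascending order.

14 Hz, 22 Hz

fs/2 = 29 Hz.
254 Hz mod fs = 22 Hz.
22 Hz ≤ fs/2 = 29 Hz, appears at 22 Hz.
130 Hz mod fs = 14 Hz.
14 Hz ≤ fs/2 = 29 Hz, appears at 14 Hz.
72 Hz mod fs = 14 Hz.
14 Hz ≤ fs/2 = 29 Hz, appears at 14 Hz.
Distinct values: {14 Hz, 22 Hz}.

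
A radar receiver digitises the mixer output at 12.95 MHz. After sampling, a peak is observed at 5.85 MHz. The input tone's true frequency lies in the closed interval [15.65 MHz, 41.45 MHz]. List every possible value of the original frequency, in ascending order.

Frequencies that alias to 5.85 MHz are k·fs ± 5.85 MHz for integer k ≥ 0.
k=0: 5.85 MHz.
k=1: 7.1 MHz, 18.8 MHz.
k=2: 20.05 MHz, 31.75 MHz.
k=3: 33 MHz, 44.7 MHz.
k=4: 45.95 MHz, 57.65 MHz.
Within [15.65 MHz, 41.45 MHz]: 18.8 MHz, 20.05 MHz, 31.75 MHz, 33 MHz.

18.8 MHz, 20.05 MHz, 31.75 MHz, 33 MHz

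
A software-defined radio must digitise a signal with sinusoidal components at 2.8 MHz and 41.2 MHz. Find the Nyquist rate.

Highest-frequency component: 41.2 MHz.
Nyquist rate = 2 × 41.2 MHz = 82.4 MHz.

82.4 MHz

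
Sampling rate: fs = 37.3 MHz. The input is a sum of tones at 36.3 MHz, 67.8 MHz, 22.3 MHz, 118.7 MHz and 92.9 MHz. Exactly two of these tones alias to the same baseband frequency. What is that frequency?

6.8 MHz

fs/2 = 18.65 MHz.
36.3 MHz > fs/2 = 18.65 MHz, folds to fs − 36.3 MHz = 1 MHz.
67.8 MHz mod fs = 30.5 MHz.
30.5 MHz > fs/2 = 18.65 MHz, folds to fs − 30.5 MHz = 6.8 MHz.
22.3 MHz > fs/2 = 18.65 MHz, folds to fs − 22.3 MHz = 15 MHz.
118.7 MHz mod fs = 6.8 MHz.
6.8 MHz ≤ fs/2 = 18.65 MHz, appears at 6.8 MHz.
92.9 MHz mod fs = 18.3 MHz.
18.3 MHz ≤ fs/2 = 18.65 MHz, appears at 18.3 MHz.
67.8 MHz and 118.7 MHz both map to 6.8 MHz.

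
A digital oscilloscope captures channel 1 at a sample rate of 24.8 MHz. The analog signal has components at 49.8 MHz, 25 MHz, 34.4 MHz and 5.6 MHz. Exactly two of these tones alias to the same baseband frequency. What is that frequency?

fs/2 = 12.4 MHz.
49.8 MHz mod fs = 0.2 MHz.
0.2 MHz ≤ fs/2 = 12.4 MHz, appears at 0.2 MHz.
25 MHz mod fs = 0.2 MHz.
0.2 MHz ≤ fs/2 = 12.4 MHz, appears at 0.2 MHz.
34.4 MHz mod fs = 9.6 MHz.
9.6 MHz ≤ fs/2 = 12.4 MHz, appears at 9.6 MHz.
5.6 MHz ≤ fs/2 = 12.4 MHz, passes unchanged.
25 MHz and 49.8 MHz both map to 0.2 MHz.

0.2 MHz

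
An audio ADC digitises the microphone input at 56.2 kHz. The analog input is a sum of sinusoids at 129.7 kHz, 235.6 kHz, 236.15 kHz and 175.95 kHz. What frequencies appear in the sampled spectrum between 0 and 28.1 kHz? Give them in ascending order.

7.35 kHz, 10.8 kHz, 11.35 kHz, 17.3 kHz

fs/2 = 28.1 kHz.
129.7 kHz mod fs = 17.3 kHz.
17.3 kHz ≤ fs/2 = 28.1 kHz, appears at 17.3 kHz.
235.6 kHz mod fs = 10.8 kHz.
10.8 kHz ≤ fs/2 = 28.1 kHz, appears at 10.8 kHz.
236.15 kHz mod fs = 11.35 kHz.
11.35 kHz ≤ fs/2 = 28.1 kHz, appears at 11.35 kHz.
175.95 kHz mod fs = 7.35 kHz.
7.35 kHz ≤ fs/2 = 28.1 kHz, appears at 7.35 kHz.
Distinct values: {7.35 kHz, 10.8 kHz, 11.35 kHz, 17.3 kHz}.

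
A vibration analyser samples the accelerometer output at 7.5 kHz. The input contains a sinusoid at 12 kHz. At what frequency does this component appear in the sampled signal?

3 kHz

12 kHz mod fs = 4.5 kHz.
4.5 kHz > fs/2 = 3.75 kHz, folds to fs − 4.5 kHz = 3 kHz.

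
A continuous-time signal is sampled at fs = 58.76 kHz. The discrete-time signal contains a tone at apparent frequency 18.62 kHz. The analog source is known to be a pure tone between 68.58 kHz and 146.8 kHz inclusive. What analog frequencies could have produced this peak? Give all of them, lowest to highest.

Frequencies that alias to 18.62 kHz are k·fs ± 18.62 kHz for integer k ≥ 0.
k=0: 18.62 kHz.
k=1: 40.14 kHz, 77.38 kHz.
k=2: 98.9 kHz, 136.14 kHz.
k=3: 157.66 kHz, 194.9 kHz.
Within [68.58 kHz, 146.8 kHz]: 77.38 kHz, 98.9 kHz, 136.14 kHz.

77.38 kHz, 98.9 kHz, 136.14 kHz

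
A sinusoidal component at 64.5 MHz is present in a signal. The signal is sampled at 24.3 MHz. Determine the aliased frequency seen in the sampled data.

64.5 MHz mod fs = 15.9 MHz.
15.9 MHz > fs/2 = 12.15 MHz, folds to fs − 15.9 MHz = 8.4 MHz.

8.4 MHz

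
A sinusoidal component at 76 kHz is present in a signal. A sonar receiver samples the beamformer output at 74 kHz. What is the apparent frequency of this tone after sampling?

76 kHz mod fs = 2 kHz.
2 kHz ≤ fs/2 = 37 kHz, appears at 2 kHz.

2 kHz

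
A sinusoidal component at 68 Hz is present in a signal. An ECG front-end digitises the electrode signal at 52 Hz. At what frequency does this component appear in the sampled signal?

16 Hz

68 Hz mod fs = 16 Hz.
16 Hz ≤ fs/2 = 26 Hz, appears at 16 Hz.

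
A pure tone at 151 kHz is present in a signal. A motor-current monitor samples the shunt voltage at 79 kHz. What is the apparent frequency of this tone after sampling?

151 kHz mod fs = 72 kHz.
72 kHz > fs/2 = 39.5 kHz, folds to fs − 72 kHz = 7 kHz.

7 kHz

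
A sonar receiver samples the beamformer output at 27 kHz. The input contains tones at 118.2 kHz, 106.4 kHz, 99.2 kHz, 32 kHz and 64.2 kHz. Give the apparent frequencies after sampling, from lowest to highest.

1.6 kHz, 5 kHz, 8.8 kHz, 10.2 kHz

fs/2 = 13.5 kHz.
118.2 kHz mod fs = 10.2 kHz.
10.2 kHz ≤ fs/2 = 13.5 kHz, appears at 10.2 kHz.
106.4 kHz mod fs = 25.4 kHz.
25.4 kHz > fs/2 = 13.5 kHz, folds to fs − 25.4 kHz = 1.6 kHz.
99.2 kHz mod fs = 18.2 kHz.
18.2 kHz > fs/2 = 13.5 kHz, folds to fs − 18.2 kHz = 8.8 kHz.
32 kHz mod fs = 5 kHz.
5 kHz ≤ fs/2 = 13.5 kHz, appears at 5 kHz.
64.2 kHz mod fs = 10.2 kHz.
10.2 kHz ≤ fs/2 = 13.5 kHz, appears at 10.2 kHz.
Distinct values: {1.6 kHz, 5 kHz, 8.8 kHz, 10.2 kHz}.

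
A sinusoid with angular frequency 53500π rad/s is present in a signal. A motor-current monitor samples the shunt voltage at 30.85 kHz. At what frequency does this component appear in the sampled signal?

ω = 53500π rad/s → f = ω/(2π) = 26750 Hz = 26.75 kHz.
26.75 kHz > fs/2 = 15.425 kHz, folds to fs − 26.75 kHz = 4.1 kHz.

4.1 kHz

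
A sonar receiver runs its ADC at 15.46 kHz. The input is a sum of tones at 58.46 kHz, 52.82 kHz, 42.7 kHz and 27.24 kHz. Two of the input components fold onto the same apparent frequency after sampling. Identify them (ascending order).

fs/2 = 7.73 kHz.
58.46 kHz mod fs = 12.08 kHz.
12.08 kHz > fs/2 = 7.73 kHz, folds to fs − 12.08 kHz = 3.38 kHz.
52.82 kHz mod fs = 6.44 kHz.
6.44 kHz ≤ fs/2 = 7.73 kHz, appears at 6.44 kHz.
42.7 kHz mod fs = 11.78 kHz.
11.78 kHz > fs/2 = 7.73 kHz, folds to fs − 11.78 kHz = 3.68 kHz.
27.24 kHz mod fs = 11.78 kHz.
11.78 kHz > fs/2 = 7.73 kHz, folds to fs − 11.78 kHz = 3.68 kHz.
27.24 kHz and 42.7 kHz both map to 3.68 kHz.

27.24 kHz, 42.7 kHz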